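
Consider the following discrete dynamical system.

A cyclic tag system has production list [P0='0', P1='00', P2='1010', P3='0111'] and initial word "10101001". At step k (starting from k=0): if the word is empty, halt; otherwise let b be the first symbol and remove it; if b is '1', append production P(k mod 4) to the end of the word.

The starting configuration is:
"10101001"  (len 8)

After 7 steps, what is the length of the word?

0) "10101001"  (len 8)
1) "01010010"  (len 8)
2) "1010010"  (len 7)
3) "0100101010"  (len 10)
4) "100101010"  (len 9)
5) "001010100"  (len 9)
6) "01010100"  (len 8)
7) "1010100"  (len 7)

7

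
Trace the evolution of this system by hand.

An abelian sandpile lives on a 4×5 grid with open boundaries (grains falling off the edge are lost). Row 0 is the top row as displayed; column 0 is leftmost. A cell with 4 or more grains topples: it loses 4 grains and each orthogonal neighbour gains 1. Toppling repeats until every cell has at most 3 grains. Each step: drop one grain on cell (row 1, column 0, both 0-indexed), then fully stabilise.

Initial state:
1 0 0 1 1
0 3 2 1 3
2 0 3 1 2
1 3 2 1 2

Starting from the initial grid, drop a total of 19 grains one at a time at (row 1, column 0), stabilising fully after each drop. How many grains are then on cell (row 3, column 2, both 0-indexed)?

0

gen 0: 1 0 0 1 1
0 3 2 1 3
2 0 3 1 2
1 3 2 1 2
gen 1: 1 0 0 1 1
1 3 2 1 3
2 0 3 1 2
1 3 2 1 2
gen 2: 1 0 0 1 1
2 3 2 1 3
2 0 3 1 2
1 3 2 1 2
gen 3: 1 0 0 1 1
3 3 2 1 3
2 0 3 1 2
1 3 2 1 2
gen 4: 2 1 0 1 1
1 0 3 1 3
3 1 3 1 2
1 3 2 1 2
gen 5: 2 1 0 1 1
2 0 3 1 3
3 1 3 1 2
1 3 2 1 2
gen 6: 2 1 0 1 1
3 0 3 1 3
3 1 3 1 2
1 3 2 1 2
gen 7: 3 1 0 1 1
1 1 3 1 3
0 2 3 1 2
2 3 2 1 2
gen 8: 3 1 0 1 1
2 1 3 1 3
0 2 3 1 2
2 3 2 1 2
gen 9: 3 1 0 1 1
3 1 3 1 3
0 2 3 1 2
2 3 2 1 2
gen 10: 0 2 0 1 1
1 2 3 1 3
1 2 3 1 2
2 3 2 1 2
gen 11: 0 2 0 1 1
2 2 3 1 3
1 2 3 1 2
2 3 2 1 2
gen 12: 0 2 0 1 1
3 2 3 1 3
1 2 3 1 2
2 3 2 1 2
gen 13: 1 2 0 1 1
0 3 3 1 3
2 2 3 1 2
2 3 2 1 2
gen 14: 1 2 0 1 1
1 3 3 1 3
2 2 3 1 2
2 3 2 1 2
gen 15: 1 2 0 1 1
2 3 3 1 3
2 2 3 1 2
2 3 2 1 2
gen 16: 1 2 0 1 1
3 3 3 1 3
2 2 3 1 2
2 3 2 1 2
gen 17: 2 3 1 1 1
2 2 1 2 3
1 2 2 2 2
0 2 0 2 2
gen 18: 2 3 1 1 1
3 2 1 2 3
1 2 2 2 2
0 2 0 2 2
gen 19: 3 3 1 1 1
0 3 1 2 3
2 2 2 2 2
0 2 0 2 2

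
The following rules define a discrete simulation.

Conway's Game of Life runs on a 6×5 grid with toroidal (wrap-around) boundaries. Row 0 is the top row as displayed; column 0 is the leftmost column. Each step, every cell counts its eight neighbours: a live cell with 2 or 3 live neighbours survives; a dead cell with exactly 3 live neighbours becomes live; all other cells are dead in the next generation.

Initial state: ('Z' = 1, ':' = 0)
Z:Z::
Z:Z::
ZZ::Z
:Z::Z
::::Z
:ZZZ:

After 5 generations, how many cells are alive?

t=0: Z:Z::
Z:Z::
ZZ::Z
:Z::Z
::::Z
:ZZZ:
t=1: Z:::Z
::ZZ:
::ZZZ
:Z:ZZ
:Z::Z
ZZZZZ
t=2: :::::
ZZZ::
ZZ:::
:Z:::
:::::
::Z::
t=3: ::Z::
Z:Z::
:::::
ZZ:::
:::::
:::::
t=4: :Z:::
:Z:::
Z::::
:::::
:::::
:::::
t=5: :::::
ZZ:::
:::::
:::::
:::::
:::::

2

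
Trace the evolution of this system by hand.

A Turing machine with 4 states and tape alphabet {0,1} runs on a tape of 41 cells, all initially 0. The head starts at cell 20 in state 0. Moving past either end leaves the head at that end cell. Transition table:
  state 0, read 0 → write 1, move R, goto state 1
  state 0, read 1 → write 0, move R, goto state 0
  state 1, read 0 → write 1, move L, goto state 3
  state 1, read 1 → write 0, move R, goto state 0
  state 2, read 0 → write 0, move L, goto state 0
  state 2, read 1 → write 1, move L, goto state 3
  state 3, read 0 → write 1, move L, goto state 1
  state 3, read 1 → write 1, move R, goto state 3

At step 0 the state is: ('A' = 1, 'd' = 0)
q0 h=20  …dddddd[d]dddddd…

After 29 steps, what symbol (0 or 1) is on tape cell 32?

[0] q0 h=20  …dddddd[d]dddddd…
[1] q1 h=21  …dddddA[d]dddddd…
[2] q3 h=20  …dddddd[A]Addddd…
[3] q3 h=21  …dddddA[A]dddddd…
[4] q3 h=22  …ddddAA[d]dddddd…
[5] q1 h=21  …dddddA[A]Addddd…
[6] q0 h=22  …ddddAd[A]dddddd…
[7] q0 h=23  …dddAdd[d]dddddd…
[8] q1 h=24  …ddAddA[d]dddddd…
[9] q3 h=23  …dddAdd[A]Addddd…
[10] q3 h=24  …ddAddA[A]dddddd…
[11] q3 h=25  …dAddAA[d]dddddd…
[12] q1 h=24  …ddAddA[A]Addddd…
[13] q0 h=25  …dAddAd[A]dddddd…
[14] q0 h=26  …AddAdd[d]dddddd…
[15] q1 h=27  …ddAddA[d]dddddd…
[16] q3 h=26  …AddAdd[A]Addddd…
[17] q3 h=27  …ddAddA[A]dddddd…
[18] q3 h=28  …dAddAA[d]dddddd…
[19] q1 h=27  …ddAddA[A]Addddd…
[20] q0 h=28  …dAddAd[A]dddddd…
[21] q0 h=29  …AddAdd[d]dddddd…
[22] q1 h=30  …ddAddA[d]dddddd…
[23] q3 h=29  …AddAdd[A]Addddd…
[24] q3 h=30  …ddAddA[A]dddddd…
[25] q3 h=31  …dAddAA[d]dddddd…
[26] q1 h=30  …ddAddA[A]Addddd…
[27] q0 h=31  …dAddAd[A]dddddd…
[28] q0 h=32  …AddAdd[d]dddddd…
[29] q1 h=33  …ddAddA[d]dddddd…

1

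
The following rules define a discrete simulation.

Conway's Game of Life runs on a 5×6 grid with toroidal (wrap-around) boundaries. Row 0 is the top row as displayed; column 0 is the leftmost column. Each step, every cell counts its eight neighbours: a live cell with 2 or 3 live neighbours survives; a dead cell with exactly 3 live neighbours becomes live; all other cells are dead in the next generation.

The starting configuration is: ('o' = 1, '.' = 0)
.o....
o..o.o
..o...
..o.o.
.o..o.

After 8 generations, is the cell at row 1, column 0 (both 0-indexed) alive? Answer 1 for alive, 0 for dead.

0

gen 0: .o....
o..o.o
..o...
..o.o.
.o..o.
gen 1: .oo.oo
ooo...
.oo.oo
.oo...
.ooo..
gen 2: ....oo
......
.....o
....o.
....o.
gen 3: ....oo
....oo
......
....oo
...oo.
gen 4: ......
....oo
......
...ooo
...o..
gen 5: ....o.
......
...o..
...oo.
...o..
gen 6: ......
......
...oo.
..ooo.
...o..
gen 7: ......
......
..o.o.
..o...
..ooo.
gen 8: ...o..
......
...o..
.oo.o.
..oo..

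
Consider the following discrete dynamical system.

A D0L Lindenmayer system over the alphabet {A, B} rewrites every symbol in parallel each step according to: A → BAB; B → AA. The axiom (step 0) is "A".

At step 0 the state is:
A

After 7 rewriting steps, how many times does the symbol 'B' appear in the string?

t=0: A
t=1: BAB
t=2: AABABAA
t=3: BABBABAABABAABABBAB
t=4: AABABAAAABABAABABBABAABABAABABBABAABABAAAABABAA
t=5: BABBABAABABAABABBABBABBABAABABAABABBABAABABAAAABABAABABBAB…BABBABAABABAAAABABAABABBABAABABAABABBABBABBABAABABAABABBAB  (len 123)
t=6: AABABAAAABABAABABBABAABABAABABBABAABABAAAABABAAAABABAAAABA…ABAAAABABAAAABABAAAABABAABABBABAABABAABABBABAABABAAAABABAA  (len 311)
t=7: BABBABAABABAABABBABBABBABAABABAABABBABAABABAAAABABAABABBAB…BABBABAABABAAAABABAABABBABAABABAABABBABBABBABAABABAABABBAB  (len 803)

362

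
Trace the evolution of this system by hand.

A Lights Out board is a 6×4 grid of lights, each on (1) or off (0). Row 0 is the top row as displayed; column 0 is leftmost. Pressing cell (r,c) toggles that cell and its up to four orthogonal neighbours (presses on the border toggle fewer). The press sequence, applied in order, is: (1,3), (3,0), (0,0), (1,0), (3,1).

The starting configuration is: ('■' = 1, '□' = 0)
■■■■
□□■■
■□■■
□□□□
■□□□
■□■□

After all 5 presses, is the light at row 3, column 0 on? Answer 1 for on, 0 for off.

0

step 0: ■■■■
□□■■
■□■■
□□□□
■□□□
■□■□
step 1: ■■■□
□□□□
■□■□
□□□□
■□□□
■□■□
step 2: ■■■□
□□□□
□□■□
■■□□
□□□□
■□■□
step 3: □□■□
■□□□
□□■□
■■□□
□□□□
■□■□
step 4: ■□■□
□■□□
■□■□
■■□□
□□□□
■□■□
step 5: ■□■□
□■□□
■■■□
□□■□
□■□□
■□■□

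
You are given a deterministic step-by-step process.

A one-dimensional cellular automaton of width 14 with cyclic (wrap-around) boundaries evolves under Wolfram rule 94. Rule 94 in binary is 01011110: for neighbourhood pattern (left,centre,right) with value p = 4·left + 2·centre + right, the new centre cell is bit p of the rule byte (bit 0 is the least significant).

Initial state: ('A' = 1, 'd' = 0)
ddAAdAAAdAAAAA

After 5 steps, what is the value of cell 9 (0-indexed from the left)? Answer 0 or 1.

k=0  ddAAdAAAdAAAAA
k=1  AAAAdAdAdAdddA
k=2  dddAdAdAdAAdAA
k=3  AdAAdAdAdAAdAA
k=4  AdAAdAdAdAAdAd
k=5  AdAAdAdAdAAdAd

1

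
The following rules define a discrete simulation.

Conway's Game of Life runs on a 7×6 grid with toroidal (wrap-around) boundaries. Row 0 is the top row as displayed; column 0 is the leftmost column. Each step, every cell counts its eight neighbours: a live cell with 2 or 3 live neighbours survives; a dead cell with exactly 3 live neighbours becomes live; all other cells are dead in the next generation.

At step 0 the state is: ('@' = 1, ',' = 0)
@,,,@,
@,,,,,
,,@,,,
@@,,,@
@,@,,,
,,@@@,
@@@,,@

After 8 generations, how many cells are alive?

[0] @,,,@,
@,,,,,
,,@,,,
@@,,,@
@,@,,,
,,@@@,
@@@,,@
[1] ,,,,,,
,@,,,@
,,,,,@
@,@,,@
@,@,@,
,,,,@,
@,@,,,
[2] @@,,,,
@,,,,,
,@,,@@
@,,@@,
@,,,@,
,,,,,,
,,,,,,
[3] @@,,,,
,,,,,,
,@,@@,
@@,@,,
,,,@@,
,,,,,,
,,,,,,
[4] ,,,,,,
@@@,,,
@@,@@,
@@,,,@
,,@@@,
,,,,,,
,,,,,,
[5] ,@,,,,
@,@@,@
,,,@@,
,,,,,,
@@@@@@
,,,@,,
,,,,,,
[6] @@@,,,
@@@@,@
,,@@@@
@@,,,,
@@@@@@
@@,@,@
,,,,,,
[7] ,,,@,@
,,,,,,
,,,,,,
,,,,,,
,,,@,,
,,,@,,
,,,,,@
[8] ,,,,@,
,,,,,,
,,,,,,
,,,,,,
,,,,,,
,,,,@,
,,,,,,

2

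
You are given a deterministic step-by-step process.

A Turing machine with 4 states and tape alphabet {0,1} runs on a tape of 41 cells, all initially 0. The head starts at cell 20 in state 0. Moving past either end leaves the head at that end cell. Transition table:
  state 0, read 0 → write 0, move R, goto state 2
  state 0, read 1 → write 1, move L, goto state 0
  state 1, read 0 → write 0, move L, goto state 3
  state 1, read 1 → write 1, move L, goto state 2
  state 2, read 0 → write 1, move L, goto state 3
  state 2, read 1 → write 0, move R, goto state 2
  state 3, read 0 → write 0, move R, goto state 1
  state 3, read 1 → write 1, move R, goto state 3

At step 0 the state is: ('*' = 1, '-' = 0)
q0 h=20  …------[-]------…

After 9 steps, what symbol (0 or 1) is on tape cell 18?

0

gen 0: q0 h=20  …------[-]------…
gen 1: q2 h=21  …------[-]------…
gen 2: q3 h=20  …------[-]*-----…
gen 3: q1 h=21  …------[*]------…
gen 4: q2 h=20  …------[-]*-----…
gen 5: q3 h=19  …------[-]**----…
gen 6: q1 h=20  …------[*]*-----…
gen 7: q2 h=19  …------[-]**----…
gen 8: q3 h=18  …------[-]***---…
gen 9: q1 h=19  …------[*]**----…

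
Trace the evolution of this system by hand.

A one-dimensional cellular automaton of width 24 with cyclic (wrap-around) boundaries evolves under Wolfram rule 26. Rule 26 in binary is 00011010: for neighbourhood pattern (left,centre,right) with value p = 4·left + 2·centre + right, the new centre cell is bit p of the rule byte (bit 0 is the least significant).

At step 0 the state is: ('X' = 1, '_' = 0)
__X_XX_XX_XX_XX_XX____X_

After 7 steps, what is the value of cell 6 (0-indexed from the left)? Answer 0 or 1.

0

t=0: __X_XX_XX_XX_XX_XX____X_
t=1: _X__X__X__X__X__X_X__X_X
t=2: __XX_XX_XX_XX_XX___XX___
t=3: _XX__X__X__X__X_X_XX_X__
t=4: XX_XX_XX_XX_XX____X___X_
t=5: X__X__X__X__X_X__X_X_X__
t=6: _XX_XX_XX_XX___XX_____XX
t=7: _X__X__X__X_X_XX_X___XX_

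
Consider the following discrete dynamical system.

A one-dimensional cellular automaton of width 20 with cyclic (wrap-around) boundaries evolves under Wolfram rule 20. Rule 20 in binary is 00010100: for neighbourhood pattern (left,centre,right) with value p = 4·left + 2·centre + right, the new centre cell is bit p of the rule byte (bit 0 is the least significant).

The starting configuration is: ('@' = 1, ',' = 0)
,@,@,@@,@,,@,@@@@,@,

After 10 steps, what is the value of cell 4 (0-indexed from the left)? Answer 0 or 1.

0

gen 0: ,@,@,@@,@,,@,@@@@,@,
gen 1: ,@,@,,,,@@,@,,,,,,@@
gen 2: ,@,@@,,,,,,@@,,,,,,,
gen 3: ,@,,,@,,,,,,,@,,,,,,
gen 4: ,@@,,@@,,,,,,@@,,,,,
gen 5: ,,,@,,,@,,,,,,,@,,,,
gen 6: ,,,@@,,@@,,,,,,@@,,,
gen 7: ,,,,,@,,,@,,,,,,,@,,
gen 8: ,,,,,@@,,@@,,,,,,@@,
gen 9: ,,,,,,,@,,,@,,,,,,,@
gen 10: @,,,,,,@@,,@@,,,,,,@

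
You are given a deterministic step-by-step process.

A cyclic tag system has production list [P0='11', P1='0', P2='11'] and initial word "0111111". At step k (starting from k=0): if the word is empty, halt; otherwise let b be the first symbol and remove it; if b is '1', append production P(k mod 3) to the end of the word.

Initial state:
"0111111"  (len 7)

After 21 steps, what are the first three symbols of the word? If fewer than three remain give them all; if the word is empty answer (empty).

011

k=0  "0111111"  (len 7)
k=1  "111111"  (len 6)
k=2  "111110"  (len 6)
k=3  "1111011"  (len 7)
k=4  "11101111"  (len 8)
k=5  "11011110"  (len 8)
k=6  "101111011"  (len 9)
k=7  "0111101111"  (len 10)
k=8  "111101111"  (len 9)
k=9  "1110111111"  (len 10)
k=10  "11011111111"  (len 11)
k=11  "10111111110"  (len 11)
k=12  "011111111011"  (len 12)
k=13  "11111111011"  (len 11)
k=14  "11111110110"  (len 11)
k=15  "111111011011"  (len 12)
k=16  "1111101101111"  (len 13)
k=17  "1111011011110"  (len 13)
k=18  "11101101111011"  (len 14)
k=19  "110110111101111"  (len 15)
k=20  "101101111011110"  (len 15)
k=21  "0110111101111011"  (len 16)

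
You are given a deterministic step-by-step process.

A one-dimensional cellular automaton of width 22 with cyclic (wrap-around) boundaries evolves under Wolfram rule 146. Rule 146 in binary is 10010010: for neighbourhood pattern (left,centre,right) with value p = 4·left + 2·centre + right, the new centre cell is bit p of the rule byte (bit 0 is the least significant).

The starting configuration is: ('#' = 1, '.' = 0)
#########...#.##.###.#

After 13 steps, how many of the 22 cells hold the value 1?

step 0: #########...#.##.###.#
step 1: ########.#.#......#...
step 2: .######.....#....#.#.#
step 3: ..####.#...#.#..#.....
step 4: .#.##...#.#...##.#....
step 5: #....#.#...#.#....#...
step 6: .#..#...#.#...#..#.#.#
step 7: ..##.#.#...#.#.##.....
step 8: .#......#.#......#....
step 9: #.#....#...#....#.#...
step 10: ...#..#.#.#.#..#...#.#
step 11: #.#.##.......##.#.#...
step 12: ......#.....#......#.#
step 13: #....#.#...#.#....#...

6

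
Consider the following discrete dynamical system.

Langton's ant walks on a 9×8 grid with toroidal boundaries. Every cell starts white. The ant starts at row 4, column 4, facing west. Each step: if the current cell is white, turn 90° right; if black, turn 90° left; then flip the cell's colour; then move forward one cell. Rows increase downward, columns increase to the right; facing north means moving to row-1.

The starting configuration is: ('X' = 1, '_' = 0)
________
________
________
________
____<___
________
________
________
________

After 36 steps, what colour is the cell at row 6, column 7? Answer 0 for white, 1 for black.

k=0  ________
________
________
________
____<___
________
________
________
________
k=1  ________
________
________
____^___
____X___
________
________
________
________
k=2  ________
________
________
____X>__
____X___
________
________
________
________
k=3  ________
________
________
____XX__
____Xv__
________
________
________
________
k=4  ________
________
________
____XX__
____<X__
________
________
________
________
k=5  ________
________
________
____XX__
_____X__
____v___
________
________
________
k=6  ________
________
________
____XX__
_____X__
___<X___
________
________
________
k=7  ________
________
________
____XX__
___^_X__
___XX___
________
________
________
k=8  ________
________
________
____XX__
___X>X__
___XX___
________
________
________
k=9  ________
________
________
____XX__
___XXX__
___Xv___
________
________
________
k=10  ________
________
________
____XX__
___XXX__
___X_>__
________
________
________
k=11  ________
________
________
____XX__
___XXX__
___X_X__
_____v__
________
________
k=12  ________
________
________
____XX__
___XXX__
___X_X__
____<X__
________
________
k=13  ________
________
________
____XX__
___XXX__
___X^X__
____XX__
________
________
k=14  ________
________
________
____XX__
___XXX__
___XX>__
____XX__
________
________
k=15  ________
________
________
____XX__
___XX^__
___XX___
____XX__
________
________
k=16  ________
________
________
____XX__
___X<___
___XX___
____XX__
________
________
k=17  ________
________
________
____XX__
___X____
___Xv___
____XX__
________
________
k=18  ________
________
________
____XX__
___X____
___X_>__
____XX__
________
________
k=19  ________
________
________
____XX__
___X____
___X_X__
____Xv__
________
________
k=20  ________
________
________
____XX__
___X____
___X_X__
____X_>_
________
________
k=21  ________
________
________
____XX__
___X____
___X_X__
____X_X_
______v_
________
k=22  ________
________
________
____XX__
___X____
___X_X__
____X_X_
_____<X_
________
k=23  ________
________
________
____XX__
___X____
___X_X__
____X^X_
_____XX_
________
k=24  ________
________
________
____XX__
___X____
___X_X__
____XX>_
_____XX_
________
k=25  ________
________
________
____XX__
___X____
___X_X^_
____XX__
_____XX_
________
k=26  ________
________
________
____XX__
___X____
___X_XX>
____XX__
_____XX_
________
k=27  ________
________
________
____XX__
___X____
___X_XXX
____XX_v
_____XX_
________
k=28  ________
________
________
____XX__
___X____
___X_XXX
____XX<X
_____XX_
________
k=29  ________
________
________
____XX__
___X____
___X_X^X
____XXXX
_____XX_
________
k=30  ________
________
________
____XX__
___X____
___X_<_X
____XXXX
_____XX_
________
k=31  ________
________
________
____XX__
___X____
___X___X
____XvXX
_____XX_
________
k=32  ________
________
________
____XX__
___X____
___X___X
____X_>X
_____XX_
________
k=33  ________
________
________
____XX__
___X____
___X__^X
____X__X
_____XX_
________
k=34  ________
________
________
____XX__
___X____
___X__X>
____X__X
_____XX_
________
k=35  ________
________
________
____XX__
___X___^
___X__X_
____X__X
_____XX_
________
k=36  ________
________
________
____XX__
>__X___X
___X__X_
____X__X
_____XX_
________

1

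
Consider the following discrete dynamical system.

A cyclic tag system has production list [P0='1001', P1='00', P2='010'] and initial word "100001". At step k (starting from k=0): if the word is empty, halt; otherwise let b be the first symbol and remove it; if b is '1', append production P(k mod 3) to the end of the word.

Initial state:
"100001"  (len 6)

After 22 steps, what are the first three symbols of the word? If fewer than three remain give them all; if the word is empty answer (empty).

0) "100001"  (len 6)
1) "000011001"  (len 9)
2) "00011001"  (len 8)
3) "0011001"  (len 7)
4) "011001"  (len 6)
5) "11001"  (len 5)
6) "1001010"  (len 7)
7) "0010101001"  (len 10)
8) "010101001"  (len 9)
9) "10101001"  (len 8)
10) "01010011001"  (len 11)
11) "1010011001"  (len 10)
12) "010011001010"  (len 12)
13) "10011001010"  (len 11)
14) "001100101000"  (len 12)
15) "01100101000"  (len 11)
16) "1100101000"  (len 10)
17) "10010100000"  (len 11)
18) "0010100000010"  (len 13)
19) "010100000010"  (len 12)
20) "10100000010"  (len 11)
21) "0100000010010"  (len 13)
22) "100000010010"  (len 12)

100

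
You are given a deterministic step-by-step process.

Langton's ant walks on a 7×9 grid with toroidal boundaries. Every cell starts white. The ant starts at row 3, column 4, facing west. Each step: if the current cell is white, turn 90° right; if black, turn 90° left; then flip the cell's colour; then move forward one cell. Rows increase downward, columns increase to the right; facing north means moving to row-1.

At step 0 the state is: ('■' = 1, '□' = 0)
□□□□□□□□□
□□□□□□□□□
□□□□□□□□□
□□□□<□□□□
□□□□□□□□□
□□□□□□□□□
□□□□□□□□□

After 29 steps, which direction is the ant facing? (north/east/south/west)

step 0: □□□□□□□□□
□□□□□□□□□
□□□□□□□□□
□□□□<□□□□
□□□□□□□□□
□□□□□□□□□
□□□□□□□□□
step 1: □□□□□□□□□
□□□□□□□□□
□□□□^□□□□
□□□□■□□□□
□□□□□□□□□
□□□□□□□□□
□□□□□□□□□
step 2: □□□□□□□□□
□□□□□□□□□
□□□□■>□□□
□□□□■□□□□
□□□□□□□□□
□□□□□□□□□
□□□□□□□□□
step 3: □□□□□□□□□
□□□□□□□□□
□□□□■■□□□
□□□□■v□□□
□□□□□□□□□
□□□□□□□□□
□□□□□□□□□
step 4: □□□□□□□□□
□□□□□□□□□
□□□□■■□□□
□□□□<■□□□
□□□□□□□□□
□□□□□□□□□
□□□□□□□□□
step 5: □□□□□□□□□
□□□□□□□□□
□□□□■■□□□
□□□□□■□□□
□□□□v□□□□
□□□□□□□□□
□□□□□□□□□
step 6: □□□□□□□□□
□□□□□□□□□
□□□□■■□□□
□□□□□■□□□
□□□<■□□□□
□□□□□□□□□
□□□□□□□□□
step 7: □□□□□□□□□
□□□□□□□□□
□□□□■■□□□
□□□^□■□□□
□□□■■□□□□
□□□□□□□□□
□□□□□□□□□
step 8: □□□□□□□□□
□□□□□□□□□
□□□□■■□□□
□□□■>■□□□
□□□■■□□□□
□□□□□□□□□
□□□□□□□□□
step 9: □□□□□□□□□
□□□□□□□□□
□□□□■■□□□
□□□■■■□□□
□□□■v□□□□
□□□□□□□□□
□□□□□□□□□
step 10: □□□□□□□□□
□□□□□□□□□
□□□□■■□□□
□□□■■■□□□
□□□■□>□□□
□□□□□□□□□
□□□□□□□□□
step 11: □□□□□□□□□
□□□□□□□□□
□□□□■■□□□
□□□■■■□□□
□□□■□■□□□
□□□□□v□□□
□□□□□□□□□
step 12: □□□□□□□□□
□□□□□□□□□
□□□□■■□□□
□□□■■■□□□
□□□■□■□□□
□□□□<■□□□
□□□□□□□□□
step 13: □□□□□□□□□
□□□□□□□□□
□□□□■■□□□
□□□■■■□□□
□□□■^■□□□
□□□□■■□□□
□□□□□□□□□
step 14: □□□□□□□□□
□□□□□□□□□
□□□□■■□□□
□□□■■■□□□
□□□■■>□□□
□□□□■■□□□
□□□□□□□□□
step 15: □□□□□□□□□
□□□□□□□□□
□□□□■■□□□
□□□■■^□□□
□□□■■□□□□
□□□□■■□□□
□□□□□□□□□
step 16: □□□□□□□□□
□□□□□□□□□
□□□□■■□□□
□□□■<□□□□
□□□■■□□□□
□□□□■■□□□
□□□□□□□□□
step 17: □□□□□□□□□
□□□□□□□□□
□□□□■■□□□
□□□■□□□□□
□□□■v□□□□
□□□□■■□□□
□□□□□□□□□
step 18: □□□□□□□□□
□□□□□□□□□
□□□□■■□□□
□□□■□□□□□
□□□■□>□□□
□□□□■■□□□
□□□□□□□□□
step 19: □□□□□□□□□
□□□□□□□□□
□□□□■■□□□
□□□■□□□□□
□□□■□■□□□
□□□□■v□□□
□□□□□□□□□
step 20: □□□□□□□□□
□□□□□□□□□
□□□□■■□□□
□□□■□□□□□
□□□■□■□□□
□□□□■□>□□
□□□□□□□□□
step 21: □□□□□□□□□
□□□□□□□□□
□□□□■■□□□
□□□■□□□□□
□□□■□■□□□
□□□□■□■□□
□□□□□□v□□
step 22: □□□□□□□□□
□□□□□□□□□
□□□□■■□□□
□□□■□□□□□
□□□■□■□□□
□□□□■□■□□
□□□□□<■□□
step 23: □□□□□□□□□
□□□□□□□□□
□□□□■■□□□
□□□■□□□□□
□□□■□■□□□
□□□□■^■□□
□□□□□■■□□
step 24: □□□□□□□□□
□□□□□□□□□
□□□□■■□□□
□□□■□□□□□
□□□■□■□□□
□□□□■■>□□
□□□□□■■□□
step 25: □□□□□□□□□
□□□□□□□□□
□□□□■■□□□
□□□■□□□□□
□□□■□■^□□
□□□□■■□□□
□□□□□■■□□
step 26: □□□□□□□□□
□□□□□□□□□
□□□□■■□□□
□□□■□□□□□
□□□■□■■>□
□□□□■■□□□
□□□□□■■□□
step 27: □□□□□□□□□
□□□□□□□□□
□□□□■■□□□
□□□■□□□□□
□□□■□■■■□
□□□□■■□v□
□□□□□■■□□
step 28: □□□□□□□□□
□□□□□□□□□
□□□□■■□□□
□□□■□□□□□
□□□■□■■■□
□□□□■■<■□
□□□□□■■□□
step 29: □□□□□□□□□
□□□□□□□□□
□□□□■■□□□
□□□■□□□□□
□□□■□■^■□
□□□□■■■■□
□□□□□■■□□

north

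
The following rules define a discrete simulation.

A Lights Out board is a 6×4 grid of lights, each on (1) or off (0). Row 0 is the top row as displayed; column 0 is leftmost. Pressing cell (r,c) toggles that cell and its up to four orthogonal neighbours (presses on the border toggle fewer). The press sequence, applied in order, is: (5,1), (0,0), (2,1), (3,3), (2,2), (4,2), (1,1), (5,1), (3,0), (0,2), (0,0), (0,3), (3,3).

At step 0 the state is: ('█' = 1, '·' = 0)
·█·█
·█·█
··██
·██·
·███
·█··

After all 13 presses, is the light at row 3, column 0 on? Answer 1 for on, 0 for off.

1

step 0: ·█·█
·█·█
··██
·██·
·███
·█··
step 1: ·█·█
·█·█
··██
·██·
··██
█·█·
step 2: █··█
██·█
··██
·██·
··██
█·█·
step 3: █··█
█··█
██·█
··█·
··██
█·█·
step 4: █··█
█··█
██··
···█
··█·
█·█·
step 5: █··█
█·██
█·██
··██
··█·
█·█·
step 6: █··█
█·██
█·██
···█
·█·█
█···
step 7: ██·█
·█·█
████
···█
·█·█
█···
step 8: ██·█
·█·█
████
···█
···█
·██·
step 9: ██·█
·█·█
·███
██·█
█··█
·██·
step 10: █·█·
·███
·███
██·█
█··█
·██·
step 11: ·██·
████
·███
██·█
█··█
·██·
step 12: ·█·█
███·
·███
██·█
█··█
·██·
step 13: ·█·█
███·
·██·
███·
█···
·██·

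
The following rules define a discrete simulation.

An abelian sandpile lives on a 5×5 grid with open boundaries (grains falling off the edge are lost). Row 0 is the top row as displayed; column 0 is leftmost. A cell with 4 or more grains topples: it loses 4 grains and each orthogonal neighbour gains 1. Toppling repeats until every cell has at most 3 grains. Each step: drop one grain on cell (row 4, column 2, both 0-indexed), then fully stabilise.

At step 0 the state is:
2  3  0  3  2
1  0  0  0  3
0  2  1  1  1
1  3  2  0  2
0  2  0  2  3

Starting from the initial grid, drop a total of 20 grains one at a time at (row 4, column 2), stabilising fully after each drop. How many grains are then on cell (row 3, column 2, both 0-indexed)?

0) 2  3  0  3  2
1  0  0  0  3
0  2  1  1  1
1  3  2  0  2
0  2  0  2  3
1) 2  3  0  3  2
1  0  0  0  3
0  2  1  1  1
1  3  2  0  2
0  2  1  2  3
2) 2  3  0  3  2
1  0  0  0  3
0  2  1  1  1
1  3  2  0  2
0  2  2  2  3
3) 2  3  0  3  2
1  0  0  0  3
0  2  1  1  1
1  3  2  0  2
0  2  3  2  3
4) 2  3  0  3  2
1  0  0  0  3
0  2  1  1  1
1  3  3  0  2
0  3  0  3  3
5) 2  3  0  3  2
1  0  0  0  3
0  2  1  1  1
1  3  3  0  2
0  3  1  3  3
6) 2  3  0  3  2
1  0  0  0  3
0  2  1  1  1
1  3  3  0  2
0  3  2  3  3
7) 2  3  0  3  2
1  0  0  0  3
0  2  1  1  1
1  3  3  0  2
0  3  3  3  3
8) 2  3  0  3  2
1  0  0  0  3
0  3  2  1  1
2  1  1  2  3
1  1  3  1  0
9) 2  3  0  3  2
1  0  0  0  3
0  3  2  1  1
2  1  2  2  3
1  2  0  2  0
10) 2  3  0  3  2
1  0  0  0  3
0  3  2  1  1
2  1  2  2  3
1  2  1  2  0
11) 2  3  0  3  2
1  0  0  0  3
0  3  2  1  1
2  1  2  2  3
1  2  2  2  0
12) 2  3  0  3  2
1  0  0  0  3
0  3  2  1  1
2  1  2  2  3
1  2  3  2  0
13) 2  3  0  3  2
1  0  0  0  3
0  3  2  1  1
2  1  3  2  3
1  3  0  3  0
14) 2  3  0  3  2
1  0  0  0  3
0  3  2  1  1
2  1  3  2  3
1  3  1  3  0
15) 2  3  0  3  2
1  0  0  0  3
0  3  2  1  1
2  1  3  2  3
1  3  2  3  0
16) 2  3  0  3  2
1  0  0  0  3
0  3  2  1  1
2  1  3  2  3
1  3  3  3  0
17) 2  3  0  3  2
1  0  0  0  3
0  3  3  2  2
2  3  1  1  0
2  0  3  1  2
18) 2  3  0  3  2
1  0  0  0  3
0  3  3  2  2
2  3  2  1  0
2  1  0  2  2
19) 2  3  0  3  2
1  0  0  0  3
0  3  3  2  2
2  3  2  1  0
2  1  1  2  2
20) 2  3  0  3  2
1  0  0  0  3
0  3  3  2  2
2  3  2  1  0
2  1  2  2  2

2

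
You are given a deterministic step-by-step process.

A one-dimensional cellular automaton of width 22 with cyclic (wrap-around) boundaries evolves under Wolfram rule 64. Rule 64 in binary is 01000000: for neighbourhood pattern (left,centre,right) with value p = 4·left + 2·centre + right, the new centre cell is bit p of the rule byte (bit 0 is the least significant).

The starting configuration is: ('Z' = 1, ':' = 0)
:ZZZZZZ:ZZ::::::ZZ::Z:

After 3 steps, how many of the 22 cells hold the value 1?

gen 0: :ZZZZZZ:ZZ::::::ZZ::Z:
gen 1: ::::::Z::Z:::::::Z::::
gen 2: ::::::::::::::::::::::
gen 3: ::::::::::::::::::::::

0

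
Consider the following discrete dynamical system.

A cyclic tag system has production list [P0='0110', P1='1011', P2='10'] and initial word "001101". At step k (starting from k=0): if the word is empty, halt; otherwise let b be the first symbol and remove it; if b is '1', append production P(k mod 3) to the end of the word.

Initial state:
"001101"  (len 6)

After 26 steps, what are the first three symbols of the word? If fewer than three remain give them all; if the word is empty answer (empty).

011

0) "001101"  (len 6)
1) "01101"  (len 5)
2) "1101"  (len 4)
3) "10110"  (len 5)
4) "01100110"  (len 8)
5) "1100110"  (len 7)
6) "10011010"  (len 8)
7) "00110100110"  (len 11)
8) "0110100110"  (len 10)
9) "110100110"  (len 9)
10) "101001100110"  (len 12)
11) "010011001101011"  (len 15)
12) "10011001101011"  (len 14)
13) "00110011010110110"  (len 17)
14) "0110011010110110"  (len 16)
15) "110011010110110"  (len 15)
16) "100110101101100110"  (len 18)
17) "001101011011001101011"  (len 21)
18) "01101011011001101011"  (len 20)
19) "1101011011001101011"  (len 19)
20) "1010110110011010111011"  (len 22)
21) "01011011001101011101110"  (len 23)
22) "1011011001101011101110"  (len 22)
23) "0110110011010111011101011"  (len 25)
24) "110110011010111011101011"  (len 24)
25) "101100110101110111010110110"  (len 27)
26) "011001101011101110101101101011"  (len 30)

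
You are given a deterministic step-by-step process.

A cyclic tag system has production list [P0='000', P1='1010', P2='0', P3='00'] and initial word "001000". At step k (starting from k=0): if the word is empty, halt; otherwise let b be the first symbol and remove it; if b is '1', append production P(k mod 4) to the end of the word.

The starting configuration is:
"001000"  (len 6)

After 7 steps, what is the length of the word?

[0] "001000"  (len 6)
[1] "01000"  (len 5)
[2] "1000"  (len 4)
[3] "0000"  (len 4)
[4] "000"  (len 3)
[5] "00"  (len 2)
[6] "0"  (len 1)
[7] (halted — word empty)

0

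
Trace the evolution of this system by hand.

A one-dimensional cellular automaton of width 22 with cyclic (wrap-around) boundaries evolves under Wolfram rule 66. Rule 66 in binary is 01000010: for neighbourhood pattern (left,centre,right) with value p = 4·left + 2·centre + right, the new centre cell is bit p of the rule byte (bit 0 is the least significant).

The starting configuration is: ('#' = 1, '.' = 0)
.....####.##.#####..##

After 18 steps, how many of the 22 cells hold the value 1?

t=0: .....####.##.#####..##
t=1: ....#...#..#.....#.#.#
t=2: ...#...#..#.....#.....
t=3: ..#...#..#.....#......
t=4: .#...#..#.....#.......
t=5: #...#..#.....#........
t=6: ...#..#.....#........#
t=7: ..#..#.....#........#.
t=8: .#..#.....#........#..
t=9: #..#.....#........#...
t=10: ..#.....#........#...#
t=11: .#.....#........#...#.
t=12: #.....#........#...#..
t=13: .....#........#...#..#
t=14: ....#........#...#..#.
t=15: ...#........#...#..#..
t=16: ..#........#...#..#...
t=17: .#........#...#..#....
t=18: #........#...#..#.....

4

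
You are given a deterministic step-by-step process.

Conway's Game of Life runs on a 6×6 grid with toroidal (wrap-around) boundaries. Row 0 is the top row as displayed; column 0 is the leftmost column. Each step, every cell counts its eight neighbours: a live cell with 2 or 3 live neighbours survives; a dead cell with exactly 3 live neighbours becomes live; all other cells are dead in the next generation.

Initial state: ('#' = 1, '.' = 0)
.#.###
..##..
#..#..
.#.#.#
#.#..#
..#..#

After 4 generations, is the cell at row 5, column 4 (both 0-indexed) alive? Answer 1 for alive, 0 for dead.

0

0) .#.###
..##..
#..#..
.#.#.#
#.#..#
..#..#
1) ##...#
##...#
##.#..
.#.#.#
..##.#
..#...
2) ..#..#
....#.
......
.#.#.#
##.#..
..####
3) ..#..#
......
....#.
.#..#.
.#....
.....#
4) ......
......
......
......
#.....
#.....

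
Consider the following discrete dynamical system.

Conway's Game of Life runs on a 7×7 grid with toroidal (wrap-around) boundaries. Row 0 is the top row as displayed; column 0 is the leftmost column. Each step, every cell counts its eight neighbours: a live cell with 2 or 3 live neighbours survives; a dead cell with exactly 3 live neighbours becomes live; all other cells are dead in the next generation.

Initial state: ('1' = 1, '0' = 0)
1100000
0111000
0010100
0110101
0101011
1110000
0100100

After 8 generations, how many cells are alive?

step 0: 1100000
0111000
0010100
0110101
0101011
1110000
0100100
step 1: 1001000
1001000
1000110
0100101
0001111
0001111
0000000
step 2: 0000000
1101000
1101110
0000000
0010000
0001001
0001011
step 3: 1010101
1101001
1101101
0111100
0000000
0011111
0000111
step 4: 0010100
0000000
0000001
0100110
0100000
0001001
0110000
step 5: 0111000
0000000
0000010
1000010
1010110
1100000
0110000
step 6: 0101000
0010000
0000001
0100010
1000110
1001001
0001000
step 7: 0001000
0010000
0000000
1000110
1100110
1001011
1001100
step 8: 0011100
0000000
0000000
1100110
0101000
0011000
1011010

15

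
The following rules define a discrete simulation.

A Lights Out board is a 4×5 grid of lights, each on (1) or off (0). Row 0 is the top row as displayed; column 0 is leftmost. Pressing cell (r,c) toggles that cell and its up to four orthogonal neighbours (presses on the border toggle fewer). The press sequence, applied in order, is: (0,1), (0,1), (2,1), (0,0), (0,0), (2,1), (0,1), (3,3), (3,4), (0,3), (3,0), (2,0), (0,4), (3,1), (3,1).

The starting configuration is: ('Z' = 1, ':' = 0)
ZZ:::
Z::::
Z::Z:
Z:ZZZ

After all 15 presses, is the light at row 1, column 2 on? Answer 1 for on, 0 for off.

gen 0: ZZ:::
Z::::
Z::Z:
Z:ZZZ
gen 1: ::Z::
ZZ:::
Z::Z:
Z:ZZZ
gen 2: ZZ:::
Z::::
Z::Z:
Z:ZZZ
gen 3: ZZ:::
ZZ:::
:ZZZ:
ZZZZZ
gen 4: :::::
:Z:::
:ZZZ:
ZZZZZ
gen 5: ZZ:::
ZZ:::
:ZZZ:
ZZZZZ
gen 6: ZZ:::
Z::::
Z::Z:
Z:ZZZ
gen 7: ::Z::
ZZ:::
Z::Z:
Z:ZZZ
gen 8: ::Z::
ZZ:::
Z::::
Z::::
gen 9: ::Z::
ZZ:::
Z:::Z
Z::ZZ
gen 10: :::ZZ
ZZ:Z:
Z:::Z
Z::ZZ
gen 11: :::ZZ
ZZ:Z:
::::Z
:Z:ZZ
gen 12: :::ZZ
:Z:Z:
ZZ::Z
ZZ:ZZ
gen 13: :::::
:Z:ZZ
ZZ::Z
ZZ:ZZ
gen 14: :::::
:Z:ZZ
Z:::Z
::ZZZ
gen 15: :::::
:Z:ZZ
ZZ::Z
ZZ:ZZ

0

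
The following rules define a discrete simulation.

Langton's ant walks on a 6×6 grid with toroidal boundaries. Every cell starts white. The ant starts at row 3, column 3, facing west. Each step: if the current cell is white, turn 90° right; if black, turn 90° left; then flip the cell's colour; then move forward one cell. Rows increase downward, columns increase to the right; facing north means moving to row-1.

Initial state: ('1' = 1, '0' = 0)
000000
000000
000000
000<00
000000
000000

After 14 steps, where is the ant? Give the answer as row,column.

4,4

step 0: 000000
000000
000000
000<00
000000
000000
step 1: 000000
000000
000^00
000100
000000
000000
step 2: 000000
000000
0001>0
000100
000000
000000
step 3: 000000
000000
000110
0001v0
000000
000000
step 4: 000000
000000
000110
000<10
000000
000000
step 5: 000000
000000
000110
000010
000v00
000000
step 6: 000000
000000
000110
000010
00<100
000000
step 7: 000000
000000
000110
00^010
001100
000000
step 8: 000000
000000
000110
001>10
001100
000000
step 9: 000000
000000
000110
001110
001v00
000000
step 10: 000000
000000
000110
001110
0010>0
000000
step 11: 000000
000000
000110
001110
001010
0000v0
step 12: 000000
000000
000110
001110
001010
000<10
step 13: 000000
000000
000110
001110
001^10
000110
step 14: 000000
000000
000110
001110
0011>0
000110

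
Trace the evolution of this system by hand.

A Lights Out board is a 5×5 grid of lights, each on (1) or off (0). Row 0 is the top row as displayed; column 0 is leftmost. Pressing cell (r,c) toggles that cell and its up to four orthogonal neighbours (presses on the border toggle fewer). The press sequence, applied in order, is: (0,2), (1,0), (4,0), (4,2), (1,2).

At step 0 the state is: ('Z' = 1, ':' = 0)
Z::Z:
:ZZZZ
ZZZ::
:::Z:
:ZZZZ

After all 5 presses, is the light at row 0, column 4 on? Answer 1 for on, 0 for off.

0

k=0  Z::Z:
:ZZZZ
ZZZ::
:::Z:
:ZZZZ
k=1  ZZZ::
:Z:ZZ
ZZZ::
:::Z:
:ZZZZ
k=2  :ZZ::
Z::ZZ
:ZZ::
:::Z:
:ZZZZ
k=3  :ZZ::
Z::ZZ
:ZZ::
Z::Z:
Z:ZZZ
k=4  :ZZ::
Z::ZZ
:ZZ::
Z:ZZ:
ZZ::Z
k=5  :Z:::
ZZZ:Z
:Z:::
Z:ZZ:
ZZ::Z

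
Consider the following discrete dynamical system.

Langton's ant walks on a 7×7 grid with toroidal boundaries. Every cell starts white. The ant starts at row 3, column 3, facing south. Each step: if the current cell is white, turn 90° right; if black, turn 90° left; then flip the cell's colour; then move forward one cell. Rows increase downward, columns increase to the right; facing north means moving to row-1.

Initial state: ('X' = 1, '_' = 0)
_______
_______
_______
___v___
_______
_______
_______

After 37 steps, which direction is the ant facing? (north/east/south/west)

0) _______
_______
_______
___v___
_______
_______
_______
1) _______
_______
_______
__<X___
_______
_______
_______
2) _______
_______
__^____
__XX___
_______
_______
_______
3) _______
_______
__X>___
__XX___
_______
_______
_______
4) _______
_______
__XX___
__Xv___
_______
_______
_______
5) _______
_______
__XX___
__X_>__
_______
_______
_______
6) _______
_______
__XX___
__X_X__
____v__
_______
_______
7) _______
_______
__XX___
__X_X__
___<X__
_______
_______
8) _______
_______
__XX___
__X^X__
___XX__
_______
_______
9) _______
_______
__XX___
__XX>__
___XX__
_______
_______
10) _______
_______
__XX^__
__XX___
___XX__
_______
_______
11) _______
_______
__XXX>_
__XX___
___XX__
_______
_______
12) _______
_______
__XXXX_
__XX_v_
___XX__
_______
_______
13) _______
_______
__XXXX_
__XX<X_
___XX__
_______
_______
14) _______
_______
__XX^X_
__XXXX_
___XX__
_______
_______
15) _______
_______
__X<_X_
__XXXX_
___XX__
_______
_______
16) _______
_______
__X__X_
__XvXX_
___XX__
_______
_______
17) _______
_______
__X__X_
__X_>X_
___XX__
_______
_______
18) _______
_______
__X_^X_
__X__X_
___XX__
_______
_______
19) _______
_______
__X_X>_
__X__X_
___XX__
_______
_______
20) _______
_____^_
__X_X__
__X__X_
___XX__
_______
_______
21) _______
_____X>
__X_X__
__X__X_
___XX__
_______
_______
22) _______
_____XX
__X_X_v
__X__X_
___XX__
_______
_______
23) _______
_____XX
__X_X<X
__X__X_
___XX__
_______
_______
24) _______
_____^X
__X_XXX
__X__X_
___XX__
_______
_______
25) _______
____<_X
__X_XXX
__X__X_
___XX__
_______
_______
26) ____^__
____X_X
__X_XXX
__X__X_
___XX__
_______
_______
27) ____X>_
____X_X
__X_XXX
__X__X_
___XX__
_______
_______
28) ____XX_
____XvX
__X_XXX
__X__X_
___XX__
_______
_______
29) ____XX_
____<XX
__X_XXX
__X__X_
___XX__
_______
_______
30) ____XX_
_____XX
__X_vXX
__X__X_
___XX__
_______
_______
31) ____XX_
_____XX
__X__>X
__X__X_
___XX__
_______
_______
32) ____XX_
_____^X
__X___X
__X__X_
___XX__
_______
_______
33) ____XX_
____<_X
__X___X
__X__X_
___XX__
_______
_______
34) ____^X_
____X_X
__X___X
__X__X_
___XX__
_______
_______
35) ___<_X_
____X_X
__X___X
__X__X_
___XX__
_______
_______
36) ___X_X_
____X_X
__X___X
__X__X_
___XX__
_______
___^___
37) ___X_X_
____X_X
__X___X
__X__X_
___XX__
_______
___X>__

east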